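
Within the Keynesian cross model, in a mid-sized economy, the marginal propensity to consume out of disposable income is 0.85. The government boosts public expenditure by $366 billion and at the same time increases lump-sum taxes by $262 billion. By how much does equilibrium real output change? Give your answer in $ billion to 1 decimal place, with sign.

+$955.3 billion

Expenditure multiplier = 1/(1 − MPC) = 1/(1 − 0.85) = 1/0.15 ≈ 6.667.
ΔG contributes k·ΔG = (+$366 billion) / 0.15 = +$2,440 billion.
ΔT of +$262 billion changes first-round spending by −c·ΔT = −$222.7 billion, contributing k·(−c·ΔT) = (−$222.7 billion) / 0.15 ≈ −$1,484.7 billion.
Net ΔY = k(ΔG − c·ΔT) = (+$143.3 billion) / 0.15 ≈ +$955.3 billion.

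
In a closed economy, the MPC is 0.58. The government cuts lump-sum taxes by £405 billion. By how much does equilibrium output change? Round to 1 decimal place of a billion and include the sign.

+£559.3 billion

A lump-sum tax change of −£405 billion shifts disposable income by +£405 billion; first-round consumption changes by −c × ΔT = −0.58 × (−£405 billion) = +£234.9 billion.
Expenditure multiplier = 1/(1 − MPC) = 1/(1 − 0.58) = 1/0.42 ≈ 2.381.
The tax multiplier is −c × k ≈ −1.381, so ΔY = k × (−c·ΔT) = (+£234.9 billion) / 0.42 ≈ +£559.3 billion.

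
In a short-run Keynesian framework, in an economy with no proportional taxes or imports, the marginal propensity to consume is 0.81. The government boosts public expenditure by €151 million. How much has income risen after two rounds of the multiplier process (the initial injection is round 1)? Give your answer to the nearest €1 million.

€273 million

Round 1 adds ΔG = €151 million; each later round is MPC = 0.81 times the previous.
After 2 rounds: 151 + 122.31 = ΔG·(1 − c^2)/(1 − c) = 151 × (1 − 0.6561)/0.19 ≈ €273 million.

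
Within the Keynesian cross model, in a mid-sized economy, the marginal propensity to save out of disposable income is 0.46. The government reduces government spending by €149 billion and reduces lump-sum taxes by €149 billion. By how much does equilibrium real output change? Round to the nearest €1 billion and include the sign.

−€149 billion

MPC = 1 − MPS = 1 − 0.46 = 0.54.
Expenditure multiplier = 1/(1 − MPC) = 1/(1 − 0.54) = 1/0.46 ≈ 2.174.
ΔG contributes k·ΔG = (−€149 billion) / 0.46 ≈ −€323.9 billion.
ΔT of −€149 billion changes first-round spending by −c·ΔT = +€80.46 billion, contributing k·(−c·ΔT) = (+€80.46 billion) / 0.46 ≈ +€174.9 billion.
With ΔG = ΔT and no other leakages, the balanced-budget multiplier is 1, so ΔY = ΔG = −€149 billion.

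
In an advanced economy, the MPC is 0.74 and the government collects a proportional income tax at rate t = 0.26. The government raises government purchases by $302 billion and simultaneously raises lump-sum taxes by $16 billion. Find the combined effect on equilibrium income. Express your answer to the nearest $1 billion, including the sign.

Expenditure multiplier = 1/(1 − c(1−t)) = 1/(1 − 0.74×0.74) = 1/0.4524 ≈ 2.21.
ΔG contributes k·ΔG = (+$302 billion) / 0.4524 ≈ +$667.6 billion.
ΔT of +$16 billion changes first-round spending by −c·ΔT = −$11.84 billion, contributing k·(−c·ΔT) = (−$11.84 billion) / 0.4524 ≈ −$26.2 billion.
Net ΔY = k(ΔG − c·ΔT) = (+$290.16 billion) / 0.4524 ≈ +$641 billion.

+$641 billion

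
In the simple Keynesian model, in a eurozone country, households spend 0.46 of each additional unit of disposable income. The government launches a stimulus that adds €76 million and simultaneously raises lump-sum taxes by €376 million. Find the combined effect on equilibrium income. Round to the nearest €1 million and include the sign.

Expenditure multiplier = 1/(1 − MPC) = 1/(1 − 0.46) = 1/0.54 ≈ 1.852.
ΔG contributes k·ΔG = (+€76 million) / 0.54 ≈ +€140.7 million.
ΔT of +€376 million changes first-round spending by −c·ΔT = −€172.96 million, contributing k·(−c·ΔT) = (−€172.96 million) / 0.54 ≈ −€320.3 million.
Net ΔY = k(ΔG − c·ΔT) = (−€96.96 million) / 0.54 ≈ −€180 million.

−€180 million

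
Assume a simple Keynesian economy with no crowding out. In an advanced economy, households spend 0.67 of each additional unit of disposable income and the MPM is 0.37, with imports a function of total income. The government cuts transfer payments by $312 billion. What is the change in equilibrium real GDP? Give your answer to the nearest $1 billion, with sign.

−$299 billion

The transfer change shifts disposable income by −$312 billion, so first-round consumption changes by c·ΔTR = 0.67 × (−$312 billion) = −$209.04 billion.
Expenditure multiplier = 1/(1 − c + m) = 1/(1 − 0.67 + 0.37) = 1/0.7 ≈ 1.429.
The transfer multiplier is c × k ≈ 0.957, so ΔY = k × (c·ΔTR) = (−$209.04 billion) / 0.7 ≈ −$299 billion.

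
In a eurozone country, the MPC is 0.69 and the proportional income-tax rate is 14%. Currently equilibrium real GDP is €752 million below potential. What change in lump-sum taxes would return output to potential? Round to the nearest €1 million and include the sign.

Spending multiplier = 1/(1 − c(1−t)) = 1/(1 − 0.69×0.86) = 1/0.4066 ≈ 2.459.
Tax multiplier = −c·k = −0.69/0.4066 ≈ −1.697. Need ΔY = +€752 million, so ΔT = ΔY/(−c·k) = −(+€752 million) × 0.4066 / 0.69 ≈ −€443 million.
The government should cut lump-sum taxes by €443 million.

−€443 million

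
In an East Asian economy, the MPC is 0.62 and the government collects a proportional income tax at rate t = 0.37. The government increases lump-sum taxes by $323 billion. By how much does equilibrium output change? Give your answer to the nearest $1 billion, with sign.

−$329 billion

A lump-sum tax change of +$323 billion shifts disposable income by −$323 billion; first-round consumption changes by −c × ΔT = −0.62 × (+$323 billion) = −$200.26 billion.
Expenditure multiplier = 1/(1 − c(1−t)) = 1/(1 − 0.62×0.63) = 1/0.6094 ≈ 1.641.
The tax multiplier is −c × k ≈ −1.017, so ΔY = k × (−c·ΔT) = (−$200.26 billion) / 0.6094 ≈ −$329 billion.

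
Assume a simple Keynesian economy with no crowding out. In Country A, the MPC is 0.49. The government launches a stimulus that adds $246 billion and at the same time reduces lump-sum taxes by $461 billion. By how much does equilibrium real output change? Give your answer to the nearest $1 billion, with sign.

Expenditure multiplier = 1/(1 − MPC) = 1/(1 − 0.49) = 1/0.51 ≈ 1.961.
ΔG contributes k·ΔG = (+$246 billion) / 0.51 ≈ +$482.4 billion.
ΔT of −$461 billion changes first-round spending by −c·ΔT = +$225.89 billion, contributing k·(−c·ΔT) = (+$225.89 billion) / 0.51 ≈ +$442.9 billion.
Net ΔY = k(ΔG − c·ΔT) = (+$471.89 billion) / 0.51 ≈ +$925 billion.

+$925 billion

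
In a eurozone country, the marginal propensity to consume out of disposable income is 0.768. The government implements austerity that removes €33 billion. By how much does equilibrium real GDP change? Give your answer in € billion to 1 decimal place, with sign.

Spending multiplier = 1/(1 − MPC) = 1/(1 − 0.768) = 1/0.232 ≈ 4.31.
ΔY = k × ΔG = (−€33 billion) / 0.232 ≈ −€142.2 billion.

−€142.2 billion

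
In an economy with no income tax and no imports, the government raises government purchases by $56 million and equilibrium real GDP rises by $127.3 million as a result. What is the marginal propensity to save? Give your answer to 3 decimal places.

0.440

Implied spending multiplier k = ΔY/ΔG = 127.3/56 ≈ 2.2732.
Since k = 1/(1 − MPC), MPC = 1 − 1/k = 1 − ΔG/ΔY = 1 − 56/127.3 ≈ 0.560.
MPS = 1 − MPC = 0.440.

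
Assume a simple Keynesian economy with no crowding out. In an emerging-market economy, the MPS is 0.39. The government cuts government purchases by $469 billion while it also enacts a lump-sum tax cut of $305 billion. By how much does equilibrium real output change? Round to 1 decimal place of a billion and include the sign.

MPC = 1 − MPS = 1 − 0.39 = 0.61.
Expenditure multiplier = 1/(1 − MPC) = 1/(1 − 0.61) = 1/0.39 ≈ 2.564.
ΔG contributes k·ΔG = (−$469 billion) / 0.39 ≈ −$1,202.6 billion.
ΔT of −$305 billion changes first-round spending by −c·ΔT = +$186.05 billion, contributing k·(−c·ΔT) = (+$186.05 billion) / 0.39 ≈ +$477.1 billion.
Net ΔY = k(ΔG − c·ΔT) = (−$282.95 billion) / 0.39 ≈ −$725.5 billion.

−$725.5 billion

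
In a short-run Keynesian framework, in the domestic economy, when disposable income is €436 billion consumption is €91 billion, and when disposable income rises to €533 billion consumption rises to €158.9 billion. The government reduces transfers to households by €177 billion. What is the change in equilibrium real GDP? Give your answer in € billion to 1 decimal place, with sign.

−€413.0 billion

MPC = ΔC/ΔYd = (158.9 − 91)/(533 − 436) = 67.9/97 = 0.7.
The transfer change shifts disposable income by −€177 billion, so first-round consumption changes by c·ΔTR = 0.7 × (−€177 billion) = −€123.9 billion.
Expenditure multiplier = 1/(1 − MPC) = 1/(1 − 0.7) = 1/0.3 ≈ 3.333.
The transfer multiplier is c × k ≈ 2.333, so ΔY = k × (c·ΔTR) = (−€123.9 billion) / 0.3 = −€413 billion.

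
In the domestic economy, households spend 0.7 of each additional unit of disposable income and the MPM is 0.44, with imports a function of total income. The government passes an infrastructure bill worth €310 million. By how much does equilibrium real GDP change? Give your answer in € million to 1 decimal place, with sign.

Spending multiplier = 1/(1 − c + m) = 1/(1 − 0.7 + 0.44) = 1/0.74 ≈ 1.351.
ΔY = k × ΔG = (+€310 million) / 0.74 ≈ +€418.9 million.

+€418.9 million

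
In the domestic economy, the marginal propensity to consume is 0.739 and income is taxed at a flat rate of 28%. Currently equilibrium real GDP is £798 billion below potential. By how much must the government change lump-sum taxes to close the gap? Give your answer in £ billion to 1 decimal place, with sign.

−£505.3 billion

Spending multiplier = 1/(1 − c(1−t)) = 1/(1 − 0.739×0.72) = 1/0.46792 ≈ 2.137.
Tax multiplier = −c·k = −0.739/0.46792 ≈ −1.579. Need ΔY = +£798 billion, so ΔT = ΔY/(−c·k) = −(+£798 billion) × 0.46792 / 0.739 ≈ −£505.3 billion.
The government should cut lump-sum taxes by £505.3 billion.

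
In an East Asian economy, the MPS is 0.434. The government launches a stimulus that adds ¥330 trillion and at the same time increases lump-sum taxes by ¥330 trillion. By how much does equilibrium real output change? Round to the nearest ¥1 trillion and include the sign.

+¥330 trillion

MPC = 1 − MPS = 1 − 0.434 = 0.566.
Expenditure multiplier = 1/(1 − MPC) = 1/(1 − 0.566) = 1/0.434 ≈ 2.304.
ΔG contributes k·ΔG = (+¥330 trillion) / 0.434 ≈ +¥760.4 trillion.
ΔT of +¥330 trillion changes first-round spending by −c·ΔT = −¥186.78 trillion, contributing k·(−c·ΔT) = (−¥186.78 trillion) / 0.434 ≈ −¥430.4 trillion.
With ΔG = ΔT and no other leakages, the balanced-budget multiplier is 1, so ΔY = ΔG = +¥330 trillion.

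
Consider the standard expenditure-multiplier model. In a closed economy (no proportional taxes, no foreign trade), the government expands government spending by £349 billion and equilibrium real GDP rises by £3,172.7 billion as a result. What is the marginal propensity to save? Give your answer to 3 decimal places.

Implied spending multiplier k = ΔY/ΔG = 3,172.7/349 ≈ 9.0908.
Since k = 1/(1 − MPC), MPC = 1 − 1/k = 1 − ΔG/ΔY = 1 − 349/3,172.7 ≈ 0.890.
MPS = 1 − MPC = 0.110.

0.110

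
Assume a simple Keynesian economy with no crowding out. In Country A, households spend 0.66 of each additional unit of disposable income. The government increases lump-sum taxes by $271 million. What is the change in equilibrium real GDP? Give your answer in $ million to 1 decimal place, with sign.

−$526.1 million

A lump-sum tax change of +$271 million shifts disposable income by −$271 million; first-round consumption changes by −c × ΔT = −0.66 × (+$271 million) = −$178.86 million.
Expenditure multiplier = 1/(1 − MPC) = 1/(1 − 0.66) = 1/0.34 ≈ 2.941.
The tax multiplier is −c × k ≈ −1.941, so ΔY = k × (−c·ΔT) = (−$178.86 million) / 0.34 ≈ −$526.1 million.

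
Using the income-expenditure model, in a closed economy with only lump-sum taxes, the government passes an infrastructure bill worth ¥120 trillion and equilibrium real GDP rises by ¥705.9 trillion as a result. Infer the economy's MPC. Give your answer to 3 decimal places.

0.830

Implied spending multiplier k = ΔY/ΔG = 705.9/120 = 5.8825.
Since k = 1/(1 − MPC), MPC = 1 − 1/k = 1 − ΔG/ΔY = 1 − 120/705.9 ≈ 0.830.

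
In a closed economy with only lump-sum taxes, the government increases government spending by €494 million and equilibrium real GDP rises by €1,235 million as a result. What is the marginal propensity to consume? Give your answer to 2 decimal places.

Implied spending multiplier k = ΔY/ΔG = 1,235/494 = 2.5.
Since k = 1/(1 − MPC), MPC = 1 − 1/k = 1 − ΔG/ΔY = 1 − 494/1,235 = 0.60.

0.60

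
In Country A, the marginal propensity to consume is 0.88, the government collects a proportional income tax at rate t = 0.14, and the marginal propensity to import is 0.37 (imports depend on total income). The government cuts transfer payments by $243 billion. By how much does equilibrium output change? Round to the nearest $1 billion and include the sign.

−$349 billion

The transfer change shifts disposable income by −$243 billion, so first-round consumption changes by c·ΔTR = 0.88 × (−$243 billion) = −$213.84 billion.
Expenditure multiplier = 1/(1 − c(1−t) + m) = 1/(1 − 0.88×0.86 + 0.37) = 1/0.6132 ≈ 1.631.
The transfer multiplier is c × k ≈ 1.435, so ΔY = k × (c·ΔTR) = (−$213.84 billion) / 0.6132 ≈ −$349 billion.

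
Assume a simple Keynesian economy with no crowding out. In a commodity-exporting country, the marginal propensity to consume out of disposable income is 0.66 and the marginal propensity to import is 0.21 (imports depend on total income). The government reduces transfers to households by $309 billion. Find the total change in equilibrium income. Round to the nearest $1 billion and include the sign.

The transfer change shifts disposable income by −$309 billion, so first-round consumption changes by c·ΔTR = 0.66 × (−$309 billion) = −$203.94 billion.
Expenditure multiplier = 1/(1 − c + m) = 1/(1 − 0.66 + 0.21) = 1/0.55 ≈ 1.818.
The transfer multiplier is c × k = 1.2, so ΔY = k × (c·ΔTR) = (−$203.94 billion) / 0.55 ≈ −$371 billion.

−$371 billion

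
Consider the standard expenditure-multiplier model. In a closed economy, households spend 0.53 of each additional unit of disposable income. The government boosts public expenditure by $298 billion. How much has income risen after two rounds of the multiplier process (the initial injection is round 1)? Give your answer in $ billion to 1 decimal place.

Round 1 adds ΔG = $298 billion; each later round is MPC = 0.53 times the previous.
After 2 rounds: 298 + 157.94 = ΔG·(1 − c^2)/(1 − c) = 298 × (1 − 0.2809)/0.47 ≈ $455.9 billion.

$455.9 billion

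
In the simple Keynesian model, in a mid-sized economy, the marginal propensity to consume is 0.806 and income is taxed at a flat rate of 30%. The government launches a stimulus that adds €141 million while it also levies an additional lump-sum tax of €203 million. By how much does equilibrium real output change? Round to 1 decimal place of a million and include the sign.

−€51.9 million

Expenditure multiplier = 1/(1 − c(1−t)) = 1/(1 − 0.806×0.7) = 1/0.4358 ≈ 2.295.
ΔG contributes k·ΔG = (+€141 million) / 0.4358 ≈ +€323.5 million.
ΔT of +€203 million changes first-round spending by −c·ΔT = −€163.618 million, contributing k·(−c·ΔT) = (−€163.618 million) / 0.4358 ≈ −€375.4 million.
Net ΔY = k(ΔG − c·ΔT) = (−€22.618 million) / 0.4358 ≈ −€51.9 million.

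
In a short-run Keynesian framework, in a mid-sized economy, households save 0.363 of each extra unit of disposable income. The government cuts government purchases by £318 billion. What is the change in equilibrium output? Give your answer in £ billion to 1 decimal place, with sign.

−£876.0 billion

MPC = 1 − MPS = 1 − 0.363 = 0.637.
Government-spending multiplier = 1/(1 − MPC) = 1/(1 − 0.637) = 1/0.363 ≈ 2.755.
ΔY = k × ΔG = (−£318 billion) / 0.363 ≈ −£876 billion.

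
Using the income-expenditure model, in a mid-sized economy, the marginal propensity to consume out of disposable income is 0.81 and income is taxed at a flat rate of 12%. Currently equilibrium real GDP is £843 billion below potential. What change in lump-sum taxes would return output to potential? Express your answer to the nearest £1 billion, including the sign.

Spending multiplier = 1/(1 − c(1−t)) = 1/(1 − 0.81×0.88) = 1/0.2872 ≈ 3.482.
Tax multiplier = −c·k = −0.81/0.2872 ≈ −2.82. Need ΔY = +£843 billion, so ΔT = ΔY/(−c·k) = −(+£843 billion) × 0.2872 / 0.81 ≈ −£299 billion.
The government should cut lump-sum taxes by £299 billion.

−£299 billion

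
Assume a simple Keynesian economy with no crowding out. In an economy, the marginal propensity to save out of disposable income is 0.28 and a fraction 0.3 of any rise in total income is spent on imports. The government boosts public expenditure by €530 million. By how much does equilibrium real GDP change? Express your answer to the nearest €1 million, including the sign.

+€914 million

MPC = 1 − MPS = 1 − 0.28 = 0.72.
Spending multiplier = 1/(1 − c + m) = 1/(1 − 0.72 + 0.3) = 1/0.58 ≈ 1.724.
ΔY = k × ΔG = (+€530 million) / 0.58 ≈ +€914 million.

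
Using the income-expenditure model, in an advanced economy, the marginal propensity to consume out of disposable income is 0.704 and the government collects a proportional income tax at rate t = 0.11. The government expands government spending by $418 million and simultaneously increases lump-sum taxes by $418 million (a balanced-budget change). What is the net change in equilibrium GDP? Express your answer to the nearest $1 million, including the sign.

+$331 million

Expenditure multiplier = 1/(1 − c(1−t)) = 1/(1 − 0.704×0.89) = 1/0.37344 ≈ 2.678.
ΔG contributes k·ΔG = (+$418 million) / 0.37344 ≈ +$1,119.3 million.
ΔT of +$418 million changes first-round spending by −c·ΔT = −$294.272 million, contributing k·(−c·ΔT) = (−$294.272 million) / 0.37344 ≈ −$788 million.
Net ΔY = k(ΔG − c·ΔT) = (+$123.728 million) / 0.37344 ≈ +$331 million.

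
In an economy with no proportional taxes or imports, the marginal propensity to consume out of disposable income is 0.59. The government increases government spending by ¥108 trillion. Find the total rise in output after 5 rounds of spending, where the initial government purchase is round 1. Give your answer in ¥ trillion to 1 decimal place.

Round 1 adds ΔG = ¥108 trillion; each later round is MPC = 0.59 times the previous.
After 5 rounds: 108 + 63.72 + 37.5948 + 22.180932 + 13.08674988 = ΔG·(1 − c^5)/(1 − c) = 108 × (1 − 0.0714924299)/0.41 ≈ ¥244.6 trillion.

¥244.6 trillion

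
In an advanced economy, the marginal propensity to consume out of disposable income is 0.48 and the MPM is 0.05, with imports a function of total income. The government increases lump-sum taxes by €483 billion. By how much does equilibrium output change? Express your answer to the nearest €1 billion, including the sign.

−€407 billion

A lump-sum tax change of +€483 billion shifts disposable income by −€483 billion; first-round consumption changes by −c × ΔT = −0.48 × (+€483 billion) = −€231.84 billion.
Expenditure multiplier = 1/(1 − c + m) = 1/(1 − 0.48 + 0.05) = 1/0.57 ≈ 1.754.
The tax multiplier is −c × k ≈ −0.842, so ΔY = k × (−c·ΔT) = (−€231.84 billion) / 0.57 ≈ −€407 billion.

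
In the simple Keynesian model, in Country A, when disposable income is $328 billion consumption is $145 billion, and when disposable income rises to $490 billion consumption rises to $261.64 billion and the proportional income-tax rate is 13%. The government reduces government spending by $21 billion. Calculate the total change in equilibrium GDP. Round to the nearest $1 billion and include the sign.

−$56 billion

MPC = ΔC/ΔYd = (261.64 − 145)/(490 − 328) = 116.64/162 = 0.72.
Spending multiplier = 1/(1 − c(1−t)) = 1/(1 − 0.72×0.87) = 1/0.3736 ≈ 2.677.
ΔY = k × ΔG = (−$21 billion) / 0.3736 ≈ −$56 billion.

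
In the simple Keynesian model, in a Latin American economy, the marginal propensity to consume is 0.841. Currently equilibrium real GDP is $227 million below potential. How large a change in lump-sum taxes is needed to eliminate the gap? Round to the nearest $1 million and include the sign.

−$43 million

Spending multiplier = 1/(1 − MPC) = 1/(1 − 0.841) = 1/0.159 ≈ 6.289.
Tax multiplier = −c·k = −0.841/0.159 ≈ −5.289. Need ΔY = +$227 million, so ΔT = ΔY/(−c·k) = −(+$227 million) × 0.159 / 0.841 ≈ −$43 million.
The government should cut lump-sum taxes by $43 million.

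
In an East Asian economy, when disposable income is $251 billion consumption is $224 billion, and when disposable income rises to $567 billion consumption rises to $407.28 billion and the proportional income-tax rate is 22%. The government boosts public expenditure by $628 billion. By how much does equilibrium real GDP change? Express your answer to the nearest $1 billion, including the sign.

+$1,147 billion

MPC = ΔC/ΔYd = (407.28 − 224)/(567 − 251) = 183.28/316 = 0.58.
Government-spending multiplier = 1/(1 − c(1−t)) = 1/(1 − 0.58×0.78) = 1/0.5476 ≈ 1.826.
ΔY = k × ΔG = (+$628 billion) / 0.5476 ≈ +$1,147 billion.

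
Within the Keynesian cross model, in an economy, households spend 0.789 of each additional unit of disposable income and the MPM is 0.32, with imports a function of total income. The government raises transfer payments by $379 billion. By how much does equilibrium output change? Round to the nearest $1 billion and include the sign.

+$563 billion

The transfer change shifts disposable income by +$379 billion, so first-round consumption changes by c·ΔTR = 0.789 × (+$379 billion) = +$299.031 billion.
Expenditure multiplier = 1/(1 − c + m) = 1/(1 − 0.789 + 0.32) = 1/0.531 ≈ 1.883.
The transfer multiplier is c × k ≈ 1.486, so ΔY = k × (c·ΔTR) = (+$299.031 billion) / 0.531 ≈ +$563 billion.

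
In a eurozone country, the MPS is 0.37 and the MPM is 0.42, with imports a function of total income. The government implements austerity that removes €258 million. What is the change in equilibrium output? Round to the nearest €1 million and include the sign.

−€327 million

MPC = 1 − MPS = 1 − 0.37 = 0.63.
Expenditure multiplier = 1/(1 − c + m) = 1/(1 − 0.63 + 0.42) = 1/0.79 ≈ 1.266.
ΔY = k × ΔG = (−€258 million) / 0.79 ≈ −€327 million.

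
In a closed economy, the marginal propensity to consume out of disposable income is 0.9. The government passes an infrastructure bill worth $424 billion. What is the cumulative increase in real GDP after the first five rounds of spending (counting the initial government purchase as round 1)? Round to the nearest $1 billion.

Round 1 adds ΔG = $424 billion; each later round is MPC = 0.9 times the previous.
After 5 rounds: 424 + 381.6 + 343.44 + 309.096 + 278.1864 = ΔG·(1 − c^5)/(1 − c) = 424 × (1 − 0.59049)/0.1 ≈ $1,736 billion.

$1,736 billion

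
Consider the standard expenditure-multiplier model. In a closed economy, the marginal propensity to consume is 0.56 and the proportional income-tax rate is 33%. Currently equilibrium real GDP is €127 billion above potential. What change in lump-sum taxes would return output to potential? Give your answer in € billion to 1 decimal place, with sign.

Spending multiplier = 1/(1 − c(1−t)) = 1/(1 − 0.56×0.67) = 1/0.6248 ≈ 1.601.
Tax multiplier = −c·k = −0.56/0.6248 ≈ −0.896. Need ΔY = −€127 billion, so ΔT = ΔY/(−c·k) = −(−€127 billion) × 0.6248 / 0.56 ≈ +€141.7 billion.
The government should raise lump-sum taxes by €141.7 billion.

+€141.7 billion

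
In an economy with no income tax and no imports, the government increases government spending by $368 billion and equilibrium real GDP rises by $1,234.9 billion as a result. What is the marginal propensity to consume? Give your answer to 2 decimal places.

Implied spending multiplier k = ΔY/ΔG = 1,234.9/368 ≈ 3.3557.
Since k = 1/(1 − MPC), MPC = 1 − 1/k = 1 − ΔG/ΔY = 1 − 368/1,234.9 ≈ 0.70.

0.70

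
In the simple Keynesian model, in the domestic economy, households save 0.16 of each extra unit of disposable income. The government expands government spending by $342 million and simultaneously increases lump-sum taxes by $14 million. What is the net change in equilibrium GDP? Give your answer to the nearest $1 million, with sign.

MPC = 1 − MPS = 1 − 0.16 = 0.84.
Expenditure multiplier = 1/(1 − MPC) = 1/(1 − 0.84) = 1/0.16 = 6.25.
ΔG contributes k·ΔG = (+$342 million) / 0.16 = +$2,137.5 million.
ΔT of +$14 million changes first-round spending by −c·ΔT = −$11.76 million, contributing k·(−c·ΔT) = (−$11.76 million) / 0.16 = −$73.5 million.
Net ΔY = k(ΔG − c·ΔT) = (+$330.24 million) / 0.16 = +$2,064 million.

+$2,064 million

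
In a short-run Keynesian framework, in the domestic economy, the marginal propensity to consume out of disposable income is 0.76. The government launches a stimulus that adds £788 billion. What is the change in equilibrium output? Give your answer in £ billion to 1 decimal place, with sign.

Spending multiplier = 1/(1 − MPC) = 1/(1 − 0.76) = 1/0.24 ≈ 4.167.
ΔY = k × ΔG = (+£788 billion) / 0.24 ≈ +£3,283.3 billion.

+£3,283.3 billion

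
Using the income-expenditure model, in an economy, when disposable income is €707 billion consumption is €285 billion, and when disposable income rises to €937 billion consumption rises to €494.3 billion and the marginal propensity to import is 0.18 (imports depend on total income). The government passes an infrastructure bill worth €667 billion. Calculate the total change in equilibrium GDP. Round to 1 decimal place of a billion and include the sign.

MPC = ΔC/ΔYd = (494.3 − 285)/(937 − 707) = 209.3/230 = 0.91.
Government-spending multiplier = 1/(1 − c + m) = 1/(1 − 0.91 + 0.18) = 1/0.27 ≈ 3.704.
ΔY = k × ΔG = (+€667 billion) / 0.27 ≈ +€2,470.4 billion.

+€2,470.4 billion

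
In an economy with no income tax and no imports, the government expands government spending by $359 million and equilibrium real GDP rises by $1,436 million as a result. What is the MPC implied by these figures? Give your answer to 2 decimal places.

Implied spending multiplier k = ΔY/ΔG = 1,436/359 = 4.
Since k = 1/(1 − MPC), MPC = 1 − 1/k = 1 − ΔG/ΔY = 1 − 359/1,436 = 0.75.

0.75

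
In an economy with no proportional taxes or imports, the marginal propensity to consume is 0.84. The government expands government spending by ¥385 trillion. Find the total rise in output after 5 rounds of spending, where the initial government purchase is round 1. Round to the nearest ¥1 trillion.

Round 1 adds ΔG = ¥385 trillion; each later round is MPC = 0.84 times the previous.
After 5 rounds: 385 + 323.4 + 271.656 + 228.19104 + 191.6804736 = ΔG·(1 − c^5)/(1 − c) = 385 × (1 − 0.4182119424)/0.16 ≈ ¥1,400 trillion.

¥1,400 trillion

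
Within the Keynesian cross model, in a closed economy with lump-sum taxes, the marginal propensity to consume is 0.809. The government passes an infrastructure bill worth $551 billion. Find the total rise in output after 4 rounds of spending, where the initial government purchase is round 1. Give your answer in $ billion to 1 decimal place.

$1,649.1 billion

Round 1 adds ΔG = $551 billion; each later round is MPC = 0.809 times the previous.
After 4 rounds: 551 + 445.759 + 360.619031 + 291.740796079 = ΔG·(1 − c^4)/(1 − c) = 551 × (1 − 0.428345379361)/0.191 ≈ $1,649.1 billion.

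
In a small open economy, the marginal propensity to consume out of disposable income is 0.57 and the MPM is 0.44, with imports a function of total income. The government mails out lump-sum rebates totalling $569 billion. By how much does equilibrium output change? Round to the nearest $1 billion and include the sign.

A lump-sum tax change of −$569 billion shifts disposable income by +$569 billion; first-round consumption changes by −c × ΔT = −0.57 × (−$569 billion) = +$324.33 billion.
Expenditure multiplier = 1/(1 − c + m) = 1/(1 − 0.57 + 0.44) = 1/0.87 ≈ 1.149.
The tax multiplier is −c × k ≈ −0.655, so ΔY = k × (−c·ΔT) = (+$324.33 billion) / 0.87 ≈ +$373 billion.

+$373 billion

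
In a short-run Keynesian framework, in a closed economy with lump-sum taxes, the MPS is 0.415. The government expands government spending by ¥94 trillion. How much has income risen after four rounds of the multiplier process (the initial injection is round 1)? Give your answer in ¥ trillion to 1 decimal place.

MPC = 1 − MPS = 1 − 0.415 = 0.585.
Round 1 adds ΔG = ¥94 trillion; each later round is MPC = 0.585 times the previous.
After 4 rounds: 94 + 54.99 + 32.16915 + 18.81895275 = ΔG·(1 − c^4)/(1 − c) = 94 × (1 − 0.117117950625)/0.415 ≈ ¥200 trillion.

¥200.0 trillion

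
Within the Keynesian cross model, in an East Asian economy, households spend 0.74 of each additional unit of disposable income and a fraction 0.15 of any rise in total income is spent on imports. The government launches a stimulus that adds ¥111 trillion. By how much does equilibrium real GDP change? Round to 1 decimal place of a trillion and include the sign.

Expenditure multiplier = 1/(1 − c + m) = 1/(1 − 0.74 + 0.15) = 1/0.41 ≈ 2.439.
ΔY = k × ΔG = (+¥111 trillion) / 0.41 ≈ +¥270.7 trillion.

+¥270.7 trillion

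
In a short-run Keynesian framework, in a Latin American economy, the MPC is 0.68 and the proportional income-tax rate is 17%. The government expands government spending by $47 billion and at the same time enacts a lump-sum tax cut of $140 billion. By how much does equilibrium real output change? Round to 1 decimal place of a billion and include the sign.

Expenditure multiplier = 1/(1 − c(1−t)) = 1/(1 − 0.68×0.83) = 1/0.4356 ≈ 2.296.
ΔG contributes k·ΔG = (+$47 billion) / 0.4356 ≈ +$107.9 billion.
ΔT of −$140 billion changes first-round spending by −c·ΔT = +$95.2 billion, contributing k·(−c·ΔT) = (+$95.2 billion) / 0.4356 ≈ +$218.5 billion.
Net ΔY = k(ΔG − c·ΔT) = (+$142.2 billion) / 0.4356 ≈ +$326.4 billion.

+$326.4 billion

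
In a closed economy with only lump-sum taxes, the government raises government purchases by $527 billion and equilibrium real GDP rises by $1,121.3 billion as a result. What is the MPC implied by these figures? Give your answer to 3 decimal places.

0.530

Implied spending multiplier k = ΔY/ΔG = 1,121.3/527 ≈ 2.1277.
Since k = 1/(1 − MPC), MPC = 1 − 1/k = 1 − ΔG/ΔY = 1 − 527/1,121.3 ≈ 0.530.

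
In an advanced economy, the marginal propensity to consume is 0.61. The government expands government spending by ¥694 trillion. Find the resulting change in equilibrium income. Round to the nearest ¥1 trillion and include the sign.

Expenditure multiplier = 1/(1 − MPC) = 1/(1 − 0.61) = 1/0.39 ≈ 2.564.
ΔY = k × ΔG = (+¥694 trillion) / 0.39 ≈ +¥1,779 trillion.

+¥1,779 trillion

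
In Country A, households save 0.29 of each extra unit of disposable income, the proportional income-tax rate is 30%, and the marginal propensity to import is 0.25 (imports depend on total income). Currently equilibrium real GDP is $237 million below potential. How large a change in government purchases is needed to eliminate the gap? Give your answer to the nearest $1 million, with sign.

MPC = 1 − MPS = 1 − 0.29 = 0.71.
Spending multiplier = 1/(1 − c(1−t) + m) = 1/(1 − 0.71×0.7 + 0.25) = 1/0.753 ≈ 1.328.
Need ΔY = +$237 million, so ΔG = ΔY/k = (+$237 million) × 0.753 ≈ +$178 million.
The government should increase government purchases by $178 million.

+$178 million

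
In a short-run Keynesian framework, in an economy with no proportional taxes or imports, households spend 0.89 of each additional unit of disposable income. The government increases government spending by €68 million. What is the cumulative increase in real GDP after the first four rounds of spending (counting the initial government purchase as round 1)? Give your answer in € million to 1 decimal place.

€230.3 million

Round 1 adds ΔG = €68 million; each later round is MPC = 0.89 times the previous.
After 4 rounds: 68 + 60.52 + 53.8628 + 47.937892 = ΔG·(1 − c^4)/(1 − c) = 68 × (1 − 0.62742241)/0.11 ≈ €230.3 million.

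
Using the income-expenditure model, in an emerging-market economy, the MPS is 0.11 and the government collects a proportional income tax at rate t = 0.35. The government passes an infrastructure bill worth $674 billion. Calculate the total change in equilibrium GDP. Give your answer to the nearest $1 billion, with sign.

MPC = 1 − MPS = 1 − 0.11 = 0.89.
Expenditure multiplier = 1/(1 − c(1−t)) = 1/(1 − 0.89×0.65) = 1/0.4215 ≈ 2.372.
ΔY = k × ΔG = (+$674 billion) / 0.4215 ≈ +$1,599 billion.

+$1,599 billion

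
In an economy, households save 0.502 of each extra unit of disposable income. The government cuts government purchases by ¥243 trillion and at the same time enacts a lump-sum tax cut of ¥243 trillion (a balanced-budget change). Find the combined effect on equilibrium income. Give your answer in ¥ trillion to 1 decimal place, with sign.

MPC = 1 − MPS = 1 − 0.502 = 0.498.
Expenditure multiplier = 1/(1 − MPC) = 1/(1 − 0.498) = 1/0.502 ≈ 1.992.
ΔG contributes k·ΔG = (−¥243 trillion) / 0.502 ≈ −¥484.1 trillion.
ΔT of −¥243 trillion changes first-round spending by −c·ΔT = +¥121.014 trillion, contributing k·(−c·ΔT) = (+¥121.014 trillion) / 0.502 ≈ +¥241.1 trillion.
With ΔG = ΔT and no other leakages, the balanced-budget multiplier is 1, so ΔY = ΔG = −¥243 trillion.

−¥243.0 trillion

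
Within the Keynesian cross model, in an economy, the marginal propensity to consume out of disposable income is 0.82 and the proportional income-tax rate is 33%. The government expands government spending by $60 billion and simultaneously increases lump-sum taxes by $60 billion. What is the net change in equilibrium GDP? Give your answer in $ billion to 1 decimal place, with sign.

+$24.0 billion

Expenditure multiplier = 1/(1 − c(1−t)) = 1/(1 − 0.82×0.67) = 1/0.4506 ≈ 2.219.
ΔG contributes k·ΔG = (+$60 billion) / 0.4506 ≈ +$133.2 billion.
ΔT of +$60 billion changes first-round spending by −c·ΔT = −$49.2 billion, contributing k·(−c·ΔT) = (−$49.2 billion) / 0.4506 ≈ −$109.2 billion.
Net ΔY = k(ΔG − c·ΔT) = (+$10.8 billion) / 0.4506 ≈ +$24 billion.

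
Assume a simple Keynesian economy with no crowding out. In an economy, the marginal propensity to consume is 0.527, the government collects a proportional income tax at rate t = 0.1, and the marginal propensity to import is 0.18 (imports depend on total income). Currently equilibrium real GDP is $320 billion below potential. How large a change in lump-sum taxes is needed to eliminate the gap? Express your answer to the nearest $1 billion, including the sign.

−$429 billion

Spending multiplier = 1/(1 − c(1−t) + m) = 1/(1 − 0.527×0.9 + 0.18) = 1/0.7057 ≈ 1.417.
Tax multiplier = −c·k = −0.527/0.7057 ≈ −0.747. Need ΔY = +$320 billion, so ΔT = ΔY/(−c·k) = −(+$320 billion) × 0.7057 / 0.527 ≈ −$429 billion.
The government should cut lump-sum taxes by $429 billion.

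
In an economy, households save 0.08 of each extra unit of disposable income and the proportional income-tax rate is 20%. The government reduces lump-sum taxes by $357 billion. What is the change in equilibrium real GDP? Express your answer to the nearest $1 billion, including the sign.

MPC = 1 − MPS = 1 − 0.08 = 0.92.
A lump-sum tax change of −$357 billion shifts disposable income by +$357 billion; first-round consumption changes by −c × ΔT = −0.92 × (−$357 billion) = +$328.44 billion.
Expenditure multiplier = 1/(1 − c(1−t)) = 1/(1 − 0.92×0.8) = 1/0.264 ≈ 3.788.
The tax multiplier is −c × k ≈ −3.485, so ΔY = k × (−c·ΔT) = (+$328.44 billion) / 0.264 ≈ +$1,244 billion.

+$1,244 billion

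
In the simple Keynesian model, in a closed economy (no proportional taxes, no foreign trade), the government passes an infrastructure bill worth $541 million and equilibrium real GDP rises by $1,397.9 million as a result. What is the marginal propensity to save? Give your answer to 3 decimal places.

0.387

Implied spending multiplier k = ΔY/ΔG = 1,397.9/541 ≈ 2.5839.
Since k = 1/(1 − MPC), MPC = 1 − 1/k = 1 − ΔG/ΔY = 1 − 541/1,397.9 ≈ 0.613.
MPS = 1 − MPC = 0.387.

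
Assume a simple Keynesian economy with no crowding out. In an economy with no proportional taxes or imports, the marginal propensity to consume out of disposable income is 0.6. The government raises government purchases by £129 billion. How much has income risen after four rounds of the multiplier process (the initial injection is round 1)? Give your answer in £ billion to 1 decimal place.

Round 1 adds ΔG = £129 billion; each later round is MPC = 0.6 times the previous.
After 4 rounds: 129 + 77.4 + 46.44 + 27.864 = ΔG·(1 − c^4)/(1 − c) = 129 × (1 − 0.1296)/0.4 ≈ £280.7 billion.

£280.7 billion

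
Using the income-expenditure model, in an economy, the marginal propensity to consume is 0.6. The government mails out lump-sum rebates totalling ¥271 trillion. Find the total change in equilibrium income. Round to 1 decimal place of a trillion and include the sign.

+¥406.5 trillion

A lump-sum tax change of −¥271 trillion shifts disposable income by +¥271 trillion; first-round consumption changes by −c × ΔT = −0.6 × (−¥271 trillion) = +¥162.6 trillion.
Expenditure multiplier = 1/(1 − MPC) = 1/(1 − 0.6) = 1/0.4 = 2.5.
The tax multiplier is −c × k = −1.5, so ΔY = k × (−c·ΔT) = (+¥162.6 trillion) / 0.4 = +¥406.5 trillion.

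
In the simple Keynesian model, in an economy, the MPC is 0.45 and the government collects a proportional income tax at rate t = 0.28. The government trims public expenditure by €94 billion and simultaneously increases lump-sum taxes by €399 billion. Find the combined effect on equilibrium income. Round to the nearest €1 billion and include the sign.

Expenditure multiplier = 1/(1 − c(1−t)) = 1/(1 − 0.45×0.72) = 1/0.676 ≈ 1.479.
ΔG contributes k·ΔG = (−€94 billion) / 0.676 ≈ −€139.1 billion.
ΔT of +€399 billion changes first-round spending by −c·ΔT = −€179.55 billion, contributing k·(−c·ΔT) = (−€179.55 billion) / 0.676 ≈ −€265.6 billion.
Net ΔY = k(ΔG − c·ΔT) = (−€273.55 billion) / 0.676 ≈ −€405 billion.

−€405 billion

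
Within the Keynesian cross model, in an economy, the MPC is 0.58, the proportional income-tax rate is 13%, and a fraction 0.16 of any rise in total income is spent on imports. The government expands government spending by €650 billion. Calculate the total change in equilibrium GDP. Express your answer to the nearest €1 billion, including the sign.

+€992 billion

Expenditure multiplier = 1/(1 − c(1−t) + m) = 1/(1 − 0.58×0.87 + 0.16) = 1/0.6554 ≈ 1.526.
ΔY = k × ΔG = (+€650 billion) / 0.6554 ≈ +€992 billion.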